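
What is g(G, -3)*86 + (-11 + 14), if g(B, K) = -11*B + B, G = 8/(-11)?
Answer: 6913/11 ≈ 628.45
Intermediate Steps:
G = -8/11 (G = 8*(-1/11) = -8/11 ≈ -0.72727)
g(B, K) = -10*B
g(G, -3)*86 + (-11 + 14) = -10*(-8/11)*86 + (-11 + 14) = (80/11)*86 + 3 = 6880/11 + 3 = 6913/11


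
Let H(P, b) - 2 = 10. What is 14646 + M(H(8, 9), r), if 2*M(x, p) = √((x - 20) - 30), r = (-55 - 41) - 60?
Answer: 14646 + I*√38/2 ≈ 14646.0 + 3.0822*I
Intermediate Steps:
H(P, b) = 12 (H(P, b) = 2 + 10 = 12)
r = -156 (r = -96 - 60 = -156)
M(x, p) = √(-50 + x)/2 (M(x, p) = √((x - 20) - 30)/2 = √((-20 + x) - 30)/2 = √(-50 + x)/2)
14646 + M(H(8, 9), r) = 14646 + √(-50 + 12)/2 = 14646 + √(-38)/2 = 14646 + (I*√38)/2 = 14646 + I*√38/2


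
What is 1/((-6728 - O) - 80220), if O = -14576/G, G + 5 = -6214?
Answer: -6219/540744188 ≈ -1.1501e-5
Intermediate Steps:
G = -6219 (G = -5 - 6214 = -6219)
O = 14576/6219 (O = -14576/(-6219) = -14576*(-1/6219) = 14576/6219 ≈ 2.3438)
1/((-6728 - O) - 80220) = 1/((-6728 - 1*14576/6219) - 80220) = 1/((-6728 - 14576/6219) - 80220) = 1/(-41856008/6219 - 80220) = 1/(-540744188/6219) = -6219/540744188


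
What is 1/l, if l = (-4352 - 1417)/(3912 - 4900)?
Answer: 988/5769 ≈ 0.17126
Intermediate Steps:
l = 5769/988 (l = -5769/(-988) = -5769*(-1/988) = 5769/988 ≈ 5.8391)
1/l = 1/(5769/988) = 988/5769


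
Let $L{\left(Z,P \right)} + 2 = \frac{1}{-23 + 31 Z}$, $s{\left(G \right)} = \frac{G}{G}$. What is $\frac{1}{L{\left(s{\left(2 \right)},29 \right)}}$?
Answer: $- \frac{8}{15} \approx -0.53333$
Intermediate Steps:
$s{\left(G \right)} = 1$
$L{\left(Z,P \right)} = -2 + \frac{1}{-23 + 31 Z}$
$\frac{1}{L{\left(s{\left(2 \right)},29 \right)}} = \frac{1}{\frac{1}{-23 + 31 \cdot 1} \left(47 - 62\right)} = \frac{1}{\frac{1}{-23 + 31} \left(47 - 62\right)} = \frac{1}{\frac{1}{8} \left(-15\right)} = \frac{1}{- \frac{15}{8}} = - \frac{8}{15}$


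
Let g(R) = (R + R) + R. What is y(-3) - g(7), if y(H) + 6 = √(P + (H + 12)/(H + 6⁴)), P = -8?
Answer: -27 + I*√1484795/431 ≈ -27.0 + 2.8272*I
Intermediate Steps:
y(H) = -6 + √(-8 + (12 + H)/(1296 + H)) (y(H) = -6 + √(-8 + (H + 12)/(H + 6⁴)) = -6 + √(-8 + (12 + H)/(H + 1296)) = -6 + √(-8 + (12 + H)/(1296 + H)))
g(R) = 3*R (g(R) = 2*R + R = 3*R)
y(-3) - g(7) = (-6 + √((-10356 - 7*(-3))/(1296 - 3))) - 3*7 = (-6 + √((-10356 + 21)/1293)) - 1*21 = (-6 + √((1/1293)*(-10335))) - 21 = (-6 + √(-3445/431)) - 21 = (-6 + I*√1484795/431) - 21 = -27 + I*√1484795/431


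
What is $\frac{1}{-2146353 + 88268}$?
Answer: $- \frac{1}{2058085} \approx -4.8589 \cdot 10^{-7}$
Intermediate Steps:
$\frac{1}{-2146353 + 88268} = \frac{1}{-2058085} = - \frac{1}{2058085}$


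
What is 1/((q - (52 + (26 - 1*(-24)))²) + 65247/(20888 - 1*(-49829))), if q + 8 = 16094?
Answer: 70717/401879241 ≈ 0.00017597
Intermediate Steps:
q = 16086 (q = -8 + 16094 = 16086)
1/((q - (52 + (26 - 1*(-24)))²) + 65247/(20888 - 1*(-49829))) = 1/((16086 - (52 + (26 - 1*(-24)))²) + 65247/(20888 - 1*(-49829))) = 1/((16086 - (52 + (26 + 24))²) + 65247/(20888 + 49829)) = 1/((16086 - (52 + 50)²) + 65247/70717) = 1/((16086 - 1*102²) + 65247*(1/70717)) = 1/((16086 - 1*10404) + 65247/70717) = 1/((16086 - 10404) + 65247/70717) = 1/(5682 + 65247/70717) = 1/(401879241/70717) = 70717/401879241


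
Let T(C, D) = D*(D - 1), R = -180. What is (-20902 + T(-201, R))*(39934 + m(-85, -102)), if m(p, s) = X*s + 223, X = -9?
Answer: 479673850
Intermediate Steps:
m(p, s) = 223 - 9*s (m(p, s) = -9*s + 223 = 223 - 9*s)
T(C, D) = D*(-1 + D)
(-20902 + T(-201, R))*(39934 + m(-85, -102)) = (-20902 - 180*(-1 - 180))*(39934 + (223 - 9*(-102))) = (-20902 - 180*(-181))*(39934 + (223 + 918)) = (-20902 + 32580)*(39934 + 1141) = 11678*41075 = 479673850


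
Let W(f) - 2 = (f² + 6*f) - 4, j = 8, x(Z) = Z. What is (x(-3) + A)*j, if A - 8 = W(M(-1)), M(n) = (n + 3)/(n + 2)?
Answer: 152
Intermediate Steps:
M(n) = (3 + n)/(2 + n)
W(f) = -2 + f² + 6*f (W(f) = 2 + ((f² + 6*f) - 4) = 2 + (-4 + f² + 6*f) = -2 + f² + 6*f)
A = 22 (A = 8 + (-2 + ((3 - 1)/(2 - 1))² + 6*((3 - 1)/(2 - 1))) = 8 + (-2 + (2/1)² + 6*(2/1)) = 8 + (-2 + (1*2)² + 6*(1*2)) = 8 + (-2 + 2² + 6*2) = 8 + (-2 + 4 + 12) = 8 + 14 = 22)
(x(-3) + A)*j = (-3 + 22)*8 = 19*8 = 152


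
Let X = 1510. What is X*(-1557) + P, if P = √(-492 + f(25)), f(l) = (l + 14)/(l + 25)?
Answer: -2351070 + 3*I*√5458/10 ≈ -2.3511e+6 + 22.163*I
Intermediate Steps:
f(l) = (14 + l)/(25 + l)
P = 3*I*√5458/10 (P = √(-492 + (14 + 25)/(25 + 25)) = √(-492 + 39/50) = √(-24561/50) = 3*I*√5458/10 ≈ 22.163*I)
X*(-1557) + P = 1510*(-1557) + 3*I*√5458/10 = -2351070 + 3*I*√5458/10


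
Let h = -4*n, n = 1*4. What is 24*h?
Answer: -384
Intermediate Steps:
n = 4
h = -16 (h = -4*4 = -16)
24*h = 24*(-16) = -384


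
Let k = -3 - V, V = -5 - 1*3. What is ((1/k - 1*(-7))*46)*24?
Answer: 39744/5 ≈ 7948.8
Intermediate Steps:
V = -8 (V = -5 - 3 = -8)
k = 5 (k = -3 - 1*(-8) = -3 + 8 = 5)
((1/k - 1*(-7))*46)*24 = ((1/5 - 1*(-7))*46)*24 = ((⅕ + 7)*46)*24 = ((36/5)*46)*24 = (1656/5)*24 = 39744/5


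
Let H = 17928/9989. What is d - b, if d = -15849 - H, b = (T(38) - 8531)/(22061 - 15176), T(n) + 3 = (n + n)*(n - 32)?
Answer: -1090046069123/68774265 ≈ -15850.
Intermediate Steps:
H = 17928/9989 (H = 17928*(1/9989) = 17928/9989 ≈ 1.7948)
T(n) = -3 + 2*n*(-32 + n) (T(n) = -3 + (n + n)*(n - 32) = -3 + (2*n)*(-32 + n) = -3 + 2*n*(-32 + n))
b = -8078/6885 (b = ((-3 - 64*38 + 2*38²) - 8531)/(22061 - 15176) = ((-3 - 2432 + 2*1444) - 8531)/6885 = ((-3 - 2432 + 2888) - 8531)*(1/6885) = (453 - 8531)*(1/6885) = -8078*1/6885 = -8078/6885 ≈ -1.1733)
d = -158333589/9989 (d = -15849 - 1*17928/9989 = -15849 - 17928/9989 = -158333589/9989 ≈ -15851.)
d - b = -158333589/9989 - 1*(-8078/6885) = -158333589/9989 + 8078/6885 = -1090046069123/68774265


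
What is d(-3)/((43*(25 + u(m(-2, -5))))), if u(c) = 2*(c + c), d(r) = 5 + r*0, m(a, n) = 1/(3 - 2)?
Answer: 5/1247 ≈ 0.0040096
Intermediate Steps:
m(a, n) = 1 (m(a, n) = 1/1 = 1)
d(r) = 5 (d(r) = 5 + 0 = 5)
u(c) = 4*c (u(c) = 2*(2*c) = 4*c)
d(-3)/((43*(25 + u(m(-2, -5))))) = 5/((43*(25 + 4*1))) = 5/((43*(25 + 4))) = 5/((43*29)) = 5/1247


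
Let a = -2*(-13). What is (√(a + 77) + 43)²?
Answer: (43 + √103)² ≈ 2824.8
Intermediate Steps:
a = 26
(√(a + 77) + 43)² = (√(26 + 77) + 43)² = (√103 + 43)² = (43 + √103)²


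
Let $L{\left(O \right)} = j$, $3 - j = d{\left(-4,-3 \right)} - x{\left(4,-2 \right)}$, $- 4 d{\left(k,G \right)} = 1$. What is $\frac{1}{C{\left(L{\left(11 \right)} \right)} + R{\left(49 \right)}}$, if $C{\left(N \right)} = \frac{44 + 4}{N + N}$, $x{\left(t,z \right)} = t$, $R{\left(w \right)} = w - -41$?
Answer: $\frac{29}{2706} \approx 0.010717$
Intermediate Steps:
$R{\left(w \right)} = 41 + w$ ($R{\left(w \right)} = w + 41 = 41 + w$)
$d{\left(k,G \right)} = - \frac{1}{4}$ ($d{\left(k,G \right)} = \left(- \frac{1}{4}\right) 1 = - \frac{1}{4}$)
$j = \frac{29}{4}$ ($j = 3 - \left(- \frac{1}{4} - 4\right) = 3 - - \frac{17}{4} = 3 + \frac{17}{4} = \frac{29}{4} \approx 7.25$)
$L{\left(O \right)} = \frac{29}{4}$
$C{\left(N \right)} = \frac{24}{N}$ ($C{\left(N \right)} = \frac{48}{2 N} = 48 \frac{1}{2 N} = \frac{24}{N}$)
$\frac{1}{C{\left(L{\left(11 \right)} \right)} + R{\left(49 \right)}} = \frac{1}{\frac{24}{\frac{29}{4}} + \left(41 + 49\right)} = \frac{1}{24 \cdot \frac{4}{29} + 90} = \frac{1}{\frac{96}{29} + 90} = \frac{1}{\frac{2706}{29}} = \frac{29}{2706}$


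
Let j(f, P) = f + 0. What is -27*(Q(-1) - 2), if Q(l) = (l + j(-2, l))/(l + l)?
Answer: 27/2 ≈ 13.500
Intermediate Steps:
j(f, P) = f
Q(l) = (-2 + l)/(2*l) (Q(l) = (l - 2)/(l + l) = (-2 + l)/((2*l)) = (-2 + l)*(1/(2*l)) = (-2 + l)/(2*l))
-27*(Q(-1) - 2) = -27*((1/2)*(-2 - 1)/(-1) - 2) = -27*((1/2)*(-1)*(-3) - 2) = -27*(3/2 - 2) = -27*(-1/2) = 27/2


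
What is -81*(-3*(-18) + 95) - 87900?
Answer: -99969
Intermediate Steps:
-81*(-3*(-18) + 95) - 87900 = -81*(54 + 95) - 87900 = -81*149 - 87900 = -12069 - 87900 = -99969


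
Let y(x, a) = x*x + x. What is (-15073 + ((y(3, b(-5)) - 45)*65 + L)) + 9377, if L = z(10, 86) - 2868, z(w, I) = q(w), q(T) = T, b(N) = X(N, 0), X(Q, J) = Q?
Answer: -10699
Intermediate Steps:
b(N) = N
z(w, I) = w
y(x, a) = x + x**2 (y(x, a) = x**2 + x = x + x**2)
L = -2858 (L = 10 - 2868 = -2858)
(-15073 + ((y(3, b(-5)) - 45)*65 + L)) + 9377 = (-15073 + ((3*(1 + 3) - 45)*65 - 2858)) + 9377 = (-15073 + ((3*4 - 45)*65 - 2858)) + 9377 = (-15073 + ((12 - 45)*65 - 2858)) + 9377 = (-15073 + (-33*65 - 2858)) + 9377 = (-15073 + (-2145 - 2858)) + 9377 = (-15073 - 5003) + 9377 = -20076 + 9377 = -10699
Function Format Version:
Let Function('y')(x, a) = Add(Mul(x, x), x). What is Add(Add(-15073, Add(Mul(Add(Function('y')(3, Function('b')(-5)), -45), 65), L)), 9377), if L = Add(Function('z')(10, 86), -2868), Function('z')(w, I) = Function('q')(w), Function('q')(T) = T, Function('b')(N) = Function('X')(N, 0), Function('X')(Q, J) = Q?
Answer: -10699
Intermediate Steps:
Function('b')(N) = N
Function('z')(w, I) = w
Function('y')(x, a) = Add(x, Pow(x, 2)) (Function('y')(x, a) = Add(Pow(x, 2), x) = Add(x, Pow(x, 2)))
L = -2858 (L = Add(10, -2868) = -2858)
Add(Add(-15073, Add(Mul(Add(Function('y')(3, Function('b')(-5)), -45), 65), L)), 9377) = Add(Add(-15073, Add(Mul(Add(Mul(3, Add(1, 3)), -45), 65), -2858)), 9377) = Add(Add(-15073, Add(Mul(Add(Mul(3, 4), -45), 65), -2858)), 9377) = Add(Add(-15073, Add(Mul(Add(12, -45), 65), -2858)), 9377) = Add(Add(-15073, Add(Mul(-33, 65), -2858)), 9377) = Add(Add(-15073, Add(-2145, -2858)), 9377) = Add(Add(-15073, -5003), 9377) = Add(-20076, 9377) = -10699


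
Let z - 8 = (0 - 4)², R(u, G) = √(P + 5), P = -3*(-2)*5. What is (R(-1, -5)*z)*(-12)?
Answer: -288*√35 ≈ -1703.8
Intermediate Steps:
P = 30 (P = 6*5 = 30)
R(u, G) = √35 (R(u, G) = √(30 + 5) = √35)
z = 24 (z = 8 + (0 - 4)² = 8 + (-4)² = 8 + 16 = 24)
(R(-1, -5)*z)*(-12) = (√35*24)*(-12) = (24*√35)*(-12) = -288*√35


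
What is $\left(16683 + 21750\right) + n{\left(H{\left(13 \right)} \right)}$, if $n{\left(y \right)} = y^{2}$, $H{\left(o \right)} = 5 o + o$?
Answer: $44517$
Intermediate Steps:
$H{\left(o \right)} = 6 o$
$\left(16683 + 21750\right) + n{\left(H{\left(13 \right)} \right)} = \left(16683 + 21750\right) + \left(6 \cdot 13\right)^{2} = 38433 + 78^{2} = 38433 + 6084 = 44517$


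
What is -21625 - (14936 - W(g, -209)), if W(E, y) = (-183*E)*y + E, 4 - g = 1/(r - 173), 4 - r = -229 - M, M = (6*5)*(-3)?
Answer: 1765589/15 ≈ 1.1771e+5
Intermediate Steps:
M = -90 (M = 30*(-3) = -90)
r = 143 (r = 4 - (-229 - 1*(-90)) = 4 - (-229 + 90) = 4 - 1*(-139) = 4 + 139 = 143)
g = 121/30 (g = 4 - 1/(143 - 173) = 4 - 1/(-30) = 4 - 1*(-1/30) = 4 + 1/30 = 121/30 ≈ 4.0333)
W(E, y) = E - 183*E*y (W(E, y) = -183*E*y + E = E - 183*E*y)
-21625 - (14936 - W(g, -209)) = -21625 - (14936 - 121*(1 - 183*(-209))/30) = -21625 - (14936 - 121*(1 + 38247)/30) = -21625 - (14936 - 121*38248/30) = -21625 - (14936 - 1*2314004/15) = -21625 - (14936 - 2314004/15) = -21625 - 1*(-2089964/15) = -21625 + 2089964/15 = 1765589/15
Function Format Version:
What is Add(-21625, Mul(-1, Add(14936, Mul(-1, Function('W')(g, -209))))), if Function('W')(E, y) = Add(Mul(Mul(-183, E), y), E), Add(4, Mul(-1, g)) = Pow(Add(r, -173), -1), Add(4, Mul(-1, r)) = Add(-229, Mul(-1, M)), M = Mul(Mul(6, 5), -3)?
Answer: Rational(1765589, 15) ≈ 1.1771e+5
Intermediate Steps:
M = -90 (M = Mul(30, -3) = -90)
r = 143 (r = Add(4, Mul(-1, Add(-229, Mul(-1, -90)))) = Add(4, Mul(-1, Add(-229, 90))) = Add(4, Mul(-1, -139)) = Add(4, 139) = 143)
g = Rational(121, 30) (g = Add(4, Mul(-1, Pow(Add(143, -173), -1))) = Add(4, Mul(-1, Pow(-30, -1))) = Add(4, Mul(-1, Rational(-1, 30))) = Add(4, Rational(1, 30)) = Rational(121, 30) ≈ 4.0333)
Function('W')(E, y) = Add(E, Mul(-183, E, y)) (Function('W')(E, y) = Add(Mul(-183, E, y), E) = Add(E, Mul(-183, E, y)))
Add(-21625, Mul(-1, Add(14936, Mul(-1, Function('W')(g, -209))))) = Add(-21625, Mul(-1, Add(14936, Mul(-1, Mul(Rational(121, 30), Add(1, Mul(-183, -209))))))) = Add(-21625, Mul(-1, Add(14936, Mul(-1, Mul(Rational(121, 30), Add(1, 38247)))))) = Add(-21625, Mul(-1, Add(14936, Mul(-1, Mul(Rational(121, 30), 38248))))) = Add(-21625, Mul(-1, Add(14936, Mul(-1, Rational(2314004, 15))))) = Add(-21625, Mul(-1, Add(14936, Rational(-2314004, 15)))) = Add(-21625, Mul(-1, Rational(-2089964, 15))) = Add(-21625, Rational(2089964, 15)) = Rational(1765589, 15)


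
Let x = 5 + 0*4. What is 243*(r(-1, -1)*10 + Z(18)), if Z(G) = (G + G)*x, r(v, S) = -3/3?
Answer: 41310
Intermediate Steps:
r(v, S) = -1 (r(v, S) = -3*⅓ = -1)
x = 5 (x = 5 + 0 = 5)
Z(G) = 10*G (Z(G) = (G + G)*5 = (2*G)*5 = 10*G)
243*(r(-1, -1)*10 + Z(18)) = 243*(-1*10 + 10*18) = 243*(-10 + 180) = 243*170 = 41310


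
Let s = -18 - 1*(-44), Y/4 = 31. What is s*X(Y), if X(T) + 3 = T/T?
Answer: -52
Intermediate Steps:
Y = 124 (Y = 4*31 = 124)
X(T) = -2 (X(T) = -3 + T/T = -3 + 1 = -2)
s = 26 (s = -18 + 44 = 26)
s*X(Y) = 26*(-2) = -52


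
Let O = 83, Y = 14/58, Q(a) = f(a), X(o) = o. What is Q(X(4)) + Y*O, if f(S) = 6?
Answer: 755/29 ≈ 26.034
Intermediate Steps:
Q(a) = 6
Y = 7/29 (Y = 14*(1/58) = 7/29 ≈ 0.24138)
Q(X(4)) + Y*O = 6 + (7/29)*83 = 6 + 581/29 = 755/29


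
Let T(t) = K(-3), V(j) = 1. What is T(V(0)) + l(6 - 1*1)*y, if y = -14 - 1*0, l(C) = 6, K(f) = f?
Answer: -87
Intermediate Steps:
T(t) = -3
y = -14 (y = -14 + 0 = -14)
T(V(0)) + l(6 - 1*1)*y = -3 + 6*(-14) = -3 - 84 = -87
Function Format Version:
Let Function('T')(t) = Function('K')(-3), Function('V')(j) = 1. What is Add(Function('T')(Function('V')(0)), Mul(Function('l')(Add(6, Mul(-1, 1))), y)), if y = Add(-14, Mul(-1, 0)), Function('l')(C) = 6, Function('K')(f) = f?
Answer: -87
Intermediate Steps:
Function('T')(t) = -3
y = -14 (y = Add(-14, 0) = -14)
Add(Function('T')(Function('V')(0)), Mul(Function('l')(Add(6, Mul(-1, 1))), y)) = Add(-3, Mul(6, -14)) = Add(-3, -84) = -87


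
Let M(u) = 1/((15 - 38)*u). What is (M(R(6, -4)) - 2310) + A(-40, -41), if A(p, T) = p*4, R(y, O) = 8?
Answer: -454481/184 ≈ -2470.0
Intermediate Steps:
A(p, T) = 4*p
M(u) = -1/(23*u) (M(u) = 1/((-23)*u) = -1/(23*u))
(M(R(6, -4)) - 2310) + A(-40, -41) = (-1/23/8 - 2310) + 4*(-40) = (-1/23*⅛ - 2310) - 160 = (-1/184 - 2310) - 160 = -425041/184 - 160 = -454481/184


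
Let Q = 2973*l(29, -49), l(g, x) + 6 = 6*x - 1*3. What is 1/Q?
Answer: -1/900819 ≈ -1.1101e-6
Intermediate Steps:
l(g, x) = -9 + 6*x (l(g, x) = -6 + (6*x - 1*3) = -6 + (6*x - 3) = -6 + (-3 + 6*x) = -9 + 6*x)
Q = -900819 (Q = 2973*(-9 + 6*(-49)) = 2973*(-9 - 294) = 2973*(-303) = -900819)
1/Q = 1/(-900819) = -1/900819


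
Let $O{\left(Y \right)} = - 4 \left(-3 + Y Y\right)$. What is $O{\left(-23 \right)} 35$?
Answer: $-73640$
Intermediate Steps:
$O{\left(Y \right)} = 12 - 4 Y^{2}$ ($O{\left(Y \right)} = - 4 \left(-3 + Y^{2}\right) = 12 - 4 Y^{2}$)
$O{\left(-23 \right)} 35 = \left(12 - 4 \left(-23\right)^{2}\right) 35 = \left(12 - 2116\right) 35 = \left(-2104\right) 35 = -73640$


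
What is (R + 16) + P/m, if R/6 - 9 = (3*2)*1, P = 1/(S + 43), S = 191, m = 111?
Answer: 2753245/25974 ≈ 106.00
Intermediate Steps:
P = 1/234 (P = 1/(191 + 43) = 1/234 ≈ 0.0042735)
R = 90 (R = 54 + 6*((3*2)*1) = 54 + 6*(6*1) = 54 + 6*6 = 54 + 36 = 90)
(R + 16) + P/m = (90 + 16) + (1/234)/111 = 106 + (1/234)*(1/111) = 106 + 1/25974 = 2753245/25974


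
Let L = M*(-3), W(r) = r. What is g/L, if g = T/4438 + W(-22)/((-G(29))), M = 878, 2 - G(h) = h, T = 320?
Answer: 22249/78905421 ≈ 0.00028197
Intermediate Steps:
G(h) = 2 - h
L = -2634 (L = 878*(-3) = -2634)
g = -44498/59913 (g = 320/4438 - 22*(-1/(2 - 1*29)) = 320*(1/4438) - 22*(-1/(2 - 29)) = 160/2219 - 22/((-1*(-27))) = 160/2219 - 22/27 = -44498/59913 ≈ -0.74271)
g/L = -44498/59913/(-2634) = -44498/59913*(-1/2634) = 22249/78905421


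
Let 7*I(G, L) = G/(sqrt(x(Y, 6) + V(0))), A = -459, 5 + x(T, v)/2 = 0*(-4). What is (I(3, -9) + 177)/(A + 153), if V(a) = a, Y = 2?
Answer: -59/102 + I*sqrt(10)/7140 ≈ -0.57843 + 0.0004429*I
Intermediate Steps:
x(T, v) = -10 (x(T, v) = -10 + 2*(0*(-4)) = -10 + 2*0 = -10 + 0 = -10)
I(G, L) = -I*G*sqrt(10)/70 (I(G, L) = (G/(sqrt(-10 + 0)))/7 = (G/(sqrt(-10)))/7 = (G/((I*sqrt(10))))/7 = (G*(-I*sqrt(10)/10))/7 = (-I*G*sqrt(10)/10)/7 = -I*G*sqrt(10)/70)
(I(3, -9) + 177)/(A + 153) = (-1/70*I*3*sqrt(10) + 177)/(-459 + 153) = (-3*I*sqrt(10)/70 + 177)/(-306) = (177 - 3*I*sqrt(10)/70)*(-1/306) = -59/102 + I*sqrt(10)/7140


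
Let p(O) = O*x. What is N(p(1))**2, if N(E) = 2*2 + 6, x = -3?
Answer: 100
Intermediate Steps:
p(O) = -3*O (p(O) = O*(-3) = -3*O)
N(E) = 10 (N(E) = 4 + 6 = 10)
N(p(1))**2 = 10**2 = 100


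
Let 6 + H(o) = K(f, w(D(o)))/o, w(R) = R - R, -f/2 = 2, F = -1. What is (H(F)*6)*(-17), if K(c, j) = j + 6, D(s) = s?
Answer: 1224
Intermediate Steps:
f = -4 (f = -2*2 = -4)
w(R) = 0
K(c, j) = 6 + j
H(o) = -6 + 6/o (H(o) = -6 + (6 + 0)/o = -6 + 6/o)
(H(F)*6)*(-17) = ((-6 + 6/(-1))*6)*(-17) = ((-6 + 6*(-1))*6)*(-17) = ((-6 - 6)*6)*(-17) = -12*6*(-17) = -72*(-17) = 1224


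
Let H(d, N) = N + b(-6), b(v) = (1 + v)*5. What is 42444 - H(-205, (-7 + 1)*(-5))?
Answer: 42439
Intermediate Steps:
b(v) = 5 + 5*v
H(d, N) = -25 + N (H(d, N) = N + (5 + 5*(-6)) = N + (5 - 30) = N - 25 = -25 + N)
42444 - H(-205, (-7 + 1)*(-5)) = 42444 - (-25 + (-7 + 1)*(-5)) = 42444 - (-25 - 6*(-5)) = 42444 - (-25 + 30) = 42444 - 1*5 = 42444 - 5 = 42439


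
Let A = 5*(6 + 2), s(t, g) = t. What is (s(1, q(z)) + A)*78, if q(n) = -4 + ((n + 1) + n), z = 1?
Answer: 3198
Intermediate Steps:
q(n) = -3 + 2*n (q(n) = -4 + ((1 + n) + n) = -4 + (1 + 2*n) = -3 + 2*n)
A = 40 (A = 5*8 = 40)
(s(1, q(z)) + A)*78 = (1 + 40)*78 = 41*78 = 3198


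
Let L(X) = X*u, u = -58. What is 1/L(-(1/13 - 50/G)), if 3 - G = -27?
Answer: -39/3596 ≈ -0.010845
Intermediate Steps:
G = 30 (G = 3 - 1*(-27) = 3 + 27 = 30)
L(X) = -58*X (L(X) = X*(-58) = -58*X)
1/L(-(1/13 - 50/G)) = 1/(-(-58)*(1/13 - 50/30)) = 1/(-(-58)*(1*(1/13) - 50*1/30)) = 1/(-(-58)*(1/13 - 5/3)) = 1/(-(-58)*(-62)/39) = 1/(-58*62/39) = 1/(-3596/39) = -39/3596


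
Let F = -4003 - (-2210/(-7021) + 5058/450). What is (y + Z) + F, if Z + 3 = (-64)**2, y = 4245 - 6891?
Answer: -26510003/10325 ≈ -2567.6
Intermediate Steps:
y = -2646
Z = 4093 (Z = -3 + (-64)**2 = -3 + 4096 = 4093)
F = -41450278/10325 (F = -4003 - (-2210*(-1/7021) + 5058*(1/450)) = -4003 - (130/413 + 281/25) = -4003 - 1*119303/10325 = -4003 - 119303/10325 = -41450278/10325 ≈ -4014.6)
(y + Z) + F = (-2646 + 4093) - 41450278/10325 = 1447 - 41450278/10325 = -26510003/10325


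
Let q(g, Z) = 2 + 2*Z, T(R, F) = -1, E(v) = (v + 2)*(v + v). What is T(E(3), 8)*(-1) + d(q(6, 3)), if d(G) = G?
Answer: 9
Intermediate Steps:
E(v) = 2*v*(2 + v) (E(v) = (2 + v)*(2*v) = 2*v*(2 + v))
T(E(3), 8)*(-1) + d(q(6, 3)) = -1*(-1) + (2 + 2*3) = 1 + (2 + 6) = 1 + 8 = 9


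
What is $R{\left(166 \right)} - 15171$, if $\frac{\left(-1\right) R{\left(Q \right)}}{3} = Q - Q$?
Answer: $-15171$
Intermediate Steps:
$R{\left(Q \right)} = 0$ ($R{\left(Q \right)} = - 3 \left(Q - Q\right) = \left(-3\right) 0 = 0$)
$R{\left(166 \right)} - 15171 = 0 - 15171 = -15171$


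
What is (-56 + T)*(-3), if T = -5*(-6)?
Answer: 78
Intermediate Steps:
T = 30
(-56 + T)*(-3) = (-56 + 30)*(-3) = -26*(-3) = 78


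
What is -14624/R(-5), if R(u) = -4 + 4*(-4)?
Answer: 3656/5 ≈ 731.20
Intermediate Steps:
R(u) = -20 (R(u) = -4 - 16 = -20)
-14624/R(-5) = -14624/(-20) = -14624*(-1)/20 = -457*(-8/5) = 3656/5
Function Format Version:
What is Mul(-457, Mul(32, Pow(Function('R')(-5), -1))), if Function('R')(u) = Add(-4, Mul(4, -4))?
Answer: Rational(3656, 5) ≈ 731.20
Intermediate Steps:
Function('R')(u) = -20 (Function('R')(u) = Add(-4, -16) = -20)
Mul(-457, Mul(32, Pow(Function('R')(-5), -1))) = Mul(-457, Mul(32, Pow(-20, -1))) = Mul(-457, Mul(32, Rational(-1, 20))) = Mul(-457, Rational(-8, 5)) = Rational(3656, 5)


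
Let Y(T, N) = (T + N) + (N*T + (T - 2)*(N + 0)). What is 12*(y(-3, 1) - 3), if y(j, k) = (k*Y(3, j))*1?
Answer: -180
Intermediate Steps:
Y(T, N) = N + T + N*T + N*(-2 + T) (Y(T, N) = (N + T) + (N*T + (-2 + T)*N) = (N + T) + (N*T + N*(-2 + T)) = N + T + N*T + N*(-2 + T))
y(j, k) = k*(3 + 5*j) (y(j, k) = (k*(3 - j + 2*j*3))*1 = (k*(3 - j + 6*j))*1 = (k*(3 + 5*j))*1 = k*(3 + 5*j))
12*(y(-3, 1) - 3) = 12*(1*(3 + 5*(-3)) - 3) = 12*(1*(3 - 15) - 3) = 12*(1*(-12) - 3) = 12*(-12 - 3) = 12*(-15) = -180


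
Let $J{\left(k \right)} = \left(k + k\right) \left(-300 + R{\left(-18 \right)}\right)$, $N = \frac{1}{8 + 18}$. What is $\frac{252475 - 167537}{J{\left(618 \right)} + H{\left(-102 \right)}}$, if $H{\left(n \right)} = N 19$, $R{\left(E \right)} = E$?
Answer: $- \frac{2208388}{10219229} \approx -0.2161$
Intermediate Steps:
$N = \frac{1}{26} \approx 0.038462$
$H{\left(n \right)} = \frac{19}{26}$ ($H{\left(n \right)} = \frac{1}{26} \cdot 19 = \frac{19}{26}$)
$J{\left(k \right)} = - 636 k$ ($J{\left(k \right)} = \left(k + k\right) \left(-300 - 18\right) = 2 k \left(-318\right) = - 636 k$)
$\frac{252475 - 167537}{J{\left(618 \right)} + H{\left(-102 \right)}} = \frac{252475 - 167537}{\left(-636\right) 618 + \frac{19}{26}} = \frac{84938}{-393048 + \frac{19}{26}} = \frac{84938}{- \frac{10219229}{26}} = 84938 \left(- \frac{26}{10219229}\right) = - \frac{2208388}{10219229}$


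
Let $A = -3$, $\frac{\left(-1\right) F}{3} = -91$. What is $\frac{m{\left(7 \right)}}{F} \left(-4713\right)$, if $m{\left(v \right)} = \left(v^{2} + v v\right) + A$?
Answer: $- \frac{149245}{91} \approx -1640.1$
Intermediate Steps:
$F = 273$ ($F = \left(-3\right) \left(-91\right) = 273$)
$m{\left(v \right)} = -3 + 2 v^{2}$ ($m{\left(v \right)} = \left(v^{2} + v v\right) - 3 = \left(v^{2} + v^{2}\right) - 3 = 2 v^{2} - 3 = -3 + 2 v^{2}$)
$\frac{m{\left(7 \right)}}{F} \left(-4713\right) = \frac{-3 + 2 \cdot 7^{2}}{273} \left(-4713\right) = \left(-3 + 2 \cdot 49\right) \frac{1}{273} \left(-4713\right) = \left(-3 + 98\right) \frac{1}{273} \left(-4713\right) = 95 \cdot \frac{1}{273} \left(-4713\right) = \frac{95}{273} \left(-4713\right) = - \frac{149245}{91}$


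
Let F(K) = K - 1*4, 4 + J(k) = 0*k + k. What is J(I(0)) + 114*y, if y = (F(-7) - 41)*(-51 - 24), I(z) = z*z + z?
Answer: 444596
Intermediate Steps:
I(z) = z + z² (I(z) = z² + z = z + z²)
J(k) = -4 + k (J(k) = -4 + (0*k + k) = -4 + (0 + k) = -4 + k)
F(K) = -4 + K (F(K) = K - 4 = -4 + K)
y = 3900 (y = ((-4 - 7) - 41)*(-51 - 24) = (-11 - 41)*(-75) = -52*(-75) = 3900)
J(I(0)) + 114*y = (-4 + 0*(1 + 0)) + 114*3900 = (-4 + 0*1) + 444600 = (-4 + 0) + 444600 = -4 + 444600 = 444596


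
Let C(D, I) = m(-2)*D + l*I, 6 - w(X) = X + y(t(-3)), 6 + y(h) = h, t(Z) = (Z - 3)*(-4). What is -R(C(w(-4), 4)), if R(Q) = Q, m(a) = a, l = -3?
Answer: -4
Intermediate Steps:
t(Z) = 12 - 4*Z (t(Z) = (-3 + Z)*(-4) = 12 - 4*Z)
y(h) = -6 + h
w(X) = -12 - X (w(X) = 6 - (X + (-6 + (12 - 4*(-3)))) = 6 - (X + (-6 + (12 + 12))) = 6 - (X + (-6 + 24)) = 6 - (X + 18) = 6 - (18 + X) = 6 + (-18 - X) = -12 - X)
C(D, I) = -3*I - 2*D (C(D, I) = -2*D - 3*I = -3*I - 2*D)
-R(C(w(-4), 4)) = -(-3*4 - 2*(-12 - 1*(-4))) = -(-12 - 2*(-12 + 4)) = -(-12 - 2*(-8)) = -(-12 + 16) = -1*4 = -4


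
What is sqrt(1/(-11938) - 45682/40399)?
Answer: I*sqrt(263033488291279130)/482283262 ≈ 1.0634*I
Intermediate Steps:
sqrt(1/(-11938) - 45682/40399) = sqrt(-1/11938 - 45682*1/40399) = sqrt(-1/11938 - 45682/40399) = sqrt(-545392115/482283262) = I*sqrt(263033488291279130)/482283262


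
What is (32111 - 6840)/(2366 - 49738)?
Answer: -25271/47372 ≈ -0.53346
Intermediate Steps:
(32111 - 6840)/(2366 - 49738) = 25271/(-47372) = 25271*(-1/47372) = -25271/47372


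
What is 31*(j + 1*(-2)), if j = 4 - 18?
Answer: -496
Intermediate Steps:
j = -14
31*(j + 1*(-2)) = 31*(-14 + 1*(-2)) = 31*(-14 - 2) = 31*(-16) = -496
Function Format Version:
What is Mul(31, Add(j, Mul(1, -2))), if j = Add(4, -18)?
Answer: -496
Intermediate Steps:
j = -14
Mul(31, Add(j, Mul(1, -2))) = Mul(31, Add(-14, Mul(1, -2))) = Mul(31, Add(-14, -2)) = Mul(31, -16) = -496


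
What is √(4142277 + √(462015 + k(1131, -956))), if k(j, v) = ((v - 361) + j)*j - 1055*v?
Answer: √(4142277 + √1260229) ≈ 2035.5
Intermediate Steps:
k(j, v) = -1055*v + j*(-361 + j + v) (k(j, v) = ((-361 + v) + j)*j - 1055*v = (-361 + j + v)*j - 1055*v = j*(-361 + j + v) - 1055*v = -1055*v + j*(-361 + j + v))
√(4142277 + √(462015 + k(1131, -956))) = √(4142277 + √(462015 + (1131² - 1055*(-956) - 361*1131 + 1131*(-956)))) = √(4142277 + √(462015 + (1279161 + 1008580 - 408291 - 1081236))) = √(4142277 + √(462015 + 798214)) = √(4142277 + √1260229)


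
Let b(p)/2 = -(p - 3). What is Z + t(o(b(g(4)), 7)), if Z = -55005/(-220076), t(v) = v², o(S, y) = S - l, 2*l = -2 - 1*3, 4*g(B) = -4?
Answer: 6079596/55019 ≈ 110.50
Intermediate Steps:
g(B) = -1 (g(B) = (¼)*(-4) = -1)
l = -5/2 (l = (-2 - 1*3)/2 = (-2 - 3)/2 = (½)*(-5) = -5/2 ≈ -2.5000)
b(p) = 6 - 2*p (b(p) = 2*(-(p - 3)) = 2*(-(-3 + p)) = 2*(3 - p) = 6 - 2*p)
o(S, y) = 5/2 + S (o(S, y) = S - 1*(-5/2) = S + 5/2 = 5/2 + S)
Z = 55005/220076 (Z = -55005*(-1/220076) = 55005/220076 ≈ 0.24994)
Z + t(o(b(g(4)), 7)) = 55005/220076 + (5/2 + (6 - 2*(-1)))² = 55005/220076 + (5/2 + (6 + 2))² = 55005/220076 + (5/2 + 8)² = 55005/220076 + (21/2)² = 55005/220076 + 441/4 = 6079596/55019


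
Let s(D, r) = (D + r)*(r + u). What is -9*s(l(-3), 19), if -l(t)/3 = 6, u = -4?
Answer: -135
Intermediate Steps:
l(t) = -18 (l(t) = -3*6 = -18)
s(D, r) = (-4 + r)*(D + r) (s(D, r) = (D + r)*(r - 4) = (D + r)*(-4 + r) = (-4 + r)*(D + r))
-9*s(l(-3), 19) = -9*(19² - 4*(-18) - 4*19 - 18*19) = -9*(361 + 72 - 76 - 342) = -9*15 = -135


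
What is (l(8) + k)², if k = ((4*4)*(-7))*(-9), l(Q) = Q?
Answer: 1032256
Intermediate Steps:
k = 1008 (k = (16*(-7))*(-9) = -112*(-9) = 1008)
(l(8) + k)² = (8 + 1008)² = 1016² = 1032256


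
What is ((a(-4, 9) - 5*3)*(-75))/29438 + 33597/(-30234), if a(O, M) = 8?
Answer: -81096303/74169041 ≈ -1.0934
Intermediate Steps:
((a(-4, 9) - 5*3)*(-75))/29438 + 33597/(-30234) = ((8 - 5*3)*(-75))/29438 + 33597/(-30234) = ((8 - 15)*(-75))*(1/29438) + 33597*(-1/30234) = -7*(-75)*(1/29438) - 11199/10078 = 525*(1/29438) - 11199/10078 = 525/29438 - 11199/10078 = -81096303/74169041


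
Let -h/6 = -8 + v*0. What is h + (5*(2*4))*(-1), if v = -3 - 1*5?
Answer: 8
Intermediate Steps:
v = -8 (v = -3 - 5 = -8)
h = 48 (h = -6*(-8 - 8*0) = -6*(-8 + 0) = -6*(-8) = 48)
h + (5*(2*4))*(-1) = 48 + (5*(2*4))*(-1) = 48 + (5*8)*(-1) = 48 + 40*(-1) = 48 - 40 = 8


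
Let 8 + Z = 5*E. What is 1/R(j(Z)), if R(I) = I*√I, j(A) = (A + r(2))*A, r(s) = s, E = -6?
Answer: √38/311904 ≈ 1.9764e-5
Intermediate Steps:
Z = -38 (Z = -8 + 5*(-6) = -8 - 30 = -38)
j(A) = A*(2 + A) (j(A) = (A + 2)*A = (2 + A)*A = A*(2 + A))
R(I) = I^(3/2)
1/R(j(Z)) = 1/((-38*(2 - 38))^(3/2)) = 1/((-38*(-36))^(3/2)) = 1/(1368^(3/2)) = 1/(8208*√38) = √38/311904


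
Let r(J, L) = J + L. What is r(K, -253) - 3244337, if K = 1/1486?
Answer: -4821460739/1486 ≈ -3.2446e+6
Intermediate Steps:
K = 1/1486 ≈ 0.00067295
r(K, -253) - 3244337 = (1/1486 - 253) - 3244337 = -375957/1486 - 3244337 = -4821460739/1486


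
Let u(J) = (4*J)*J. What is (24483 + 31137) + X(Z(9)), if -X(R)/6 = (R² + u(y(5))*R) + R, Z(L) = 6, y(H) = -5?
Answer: 51768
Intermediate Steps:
u(J) = 4*J²
X(R) = -606*R - 6*R² (X(R) = -6*((R² + (4*(-5)²)*R) + R) = -6*((R² + (4*25)*R) + R) = -6*((R² + 100*R) + R) = -6*(R² + 101*R) = -606*R - 6*R²)
(24483 + 31137) + X(Z(9)) = (24483 + 31137) - 6*6*(101 + 6) = 55620 - 6*6*107 = 55620 - 3852 = 51768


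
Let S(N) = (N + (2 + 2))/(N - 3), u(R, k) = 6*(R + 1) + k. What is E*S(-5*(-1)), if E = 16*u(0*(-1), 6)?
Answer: 864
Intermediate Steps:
u(R, k) = 6 + k + 6*R (u(R, k) = 6*(1 + R) + k = (6 + 6*R) + k = 6 + k + 6*R)
S(N) = (4 + N)/(-3 + N) (S(N) = (N + 4)/(-3 + N) = (4 + N)/(-3 + N))
E = 192 (E = 16*(6 + 6 + 6*(0*(-1))) = 16*(6 + 6 + 6*0) = 16*(6 + 6 + 0) = 16*12 = 192)
E*S(-5*(-1)) = 192*((4 - 5*(-1))/(-3 - 5*(-1))) = 192*((4 + 5)/(-3 + 5)) = 192*(9/2) = 864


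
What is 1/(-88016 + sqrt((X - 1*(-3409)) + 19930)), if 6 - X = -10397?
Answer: -44008/3873391257 - sqrt(33742)/7746782514 ≈ -1.1385e-5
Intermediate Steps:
X = 10403 (X = 6 - 1*(-10397) = 6 + 10397 = 10403)
1/(-88016 + sqrt((X - 1*(-3409)) + 19930)) = 1/(-88016 + sqrt((10403 - 1*(-3409)) + 19930)) = 1/(-88016 + sqrt((10403 + 3409) + 19930)) = 1/(-88016 + sqrt(13812 + 19930)) = 1/(-88016 + sqrt(33742))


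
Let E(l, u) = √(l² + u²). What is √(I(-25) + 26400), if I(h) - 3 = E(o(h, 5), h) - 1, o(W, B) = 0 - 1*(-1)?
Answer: √(26402 + √626) ≈ 162.56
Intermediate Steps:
o(W, B) = 1 (o(W, B) = 0 + 1 = 1)
I(h) = 2 + √(1 + h²) (I(h) = 3 + (√(1² + h²) - 1) = 3 + (√(1 + h²) - 1) = 3 + (-1 + √(1 + h²)) = 2 + √(1 + h²))
√(I(-25) + 26400) = √((2 + √(1 + (-25)²)) + 26400) = √((2 + √(1 + 625)) + 26400) = √((2 + √626) + 26400) = √(26402 + √626)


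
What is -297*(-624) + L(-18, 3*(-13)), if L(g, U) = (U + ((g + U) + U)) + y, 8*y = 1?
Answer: 1481545/8 ≈ 1.8519e+5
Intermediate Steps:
y = ⅛ (y = (⅛)*1 = ⅛ ≈ 0.12500)
L(g, U) = ⅛ + g + 3*U (L(g, U) = (U + ((g + U) + U)) + ⅛ = (U + ((U + g) + U)) + ⅛ = (U + (g + 2*U)) + ⅛ = (g + 3*U) + ⅛ = ⅛ + g + 3*U)
-297*(-624) + L(-18, 3*(-13)) = -297*(-624) + (⅛ - 18 + 3*(3*(-13))) = 185328 + (⅛ - 18 + 3*(-39)) = 185328 + (⅛ - 18 - 117) = 185328 - 1079/8 = 1481545/8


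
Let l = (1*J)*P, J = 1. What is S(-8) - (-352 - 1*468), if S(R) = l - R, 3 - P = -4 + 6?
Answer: 829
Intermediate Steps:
P = 1 (P = 3 - (-4 + 6) = 3 - 1*2 = 3 - 2 = 1)
l = 1 (l = (1*1)*1 = 1*1 = 1)
S(R) = 1 - R
S(-8) - (-352 - 1*468) = (1 - 1*(-8)) - (-352 - 1*468) = (1 + 8) - (-352 - 468) = 9 - 1*(-820) = 9 + 820 = 829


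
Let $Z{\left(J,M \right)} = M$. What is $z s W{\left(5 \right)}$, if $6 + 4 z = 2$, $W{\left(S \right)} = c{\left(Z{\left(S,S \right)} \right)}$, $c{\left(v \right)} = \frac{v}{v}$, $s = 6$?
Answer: $-6$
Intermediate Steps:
$c{\left(v \right)} = 1$
$W{\left(S \right)} = 1$
$z = -1$ ($z = - \frac{3}{2} + \frac{1}{4} \cdot 2 = - \frac{3}{2} + \frac{1}{2} = -1$)
$z s W{\left(5 \right)} = \left(-1\right) 6 \cdot 1 = \left(-6\right) 1 = -6$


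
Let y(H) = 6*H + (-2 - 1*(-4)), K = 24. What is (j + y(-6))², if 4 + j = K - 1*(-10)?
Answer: 16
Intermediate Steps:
j = 30 (j = -4 + (24 - 1*(-10)) = -4 + (24 + 10) = -4 + 34 = 30)
y(H) = 2 + 6*H (y(H) = 6*H + (-2 + 4) = 6*H + 2 = 2 + 6*H)
(j + y(-6))² = (30 + (2 + 6*(-6)))² = (30 + (2 - 36))² = (30 - 34)² = (-4)² = 16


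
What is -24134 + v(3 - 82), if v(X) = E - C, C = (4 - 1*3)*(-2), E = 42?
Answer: -24090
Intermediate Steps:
C = -2 (C = (4 - 3)*(-2) = 1*(-2) = -2)
v(X) = 44 (v(X) = 42 - 1*(-2) = 42 + 2 = 44)
-24134 + v(3 - 82) = -24134 + 44 = -24090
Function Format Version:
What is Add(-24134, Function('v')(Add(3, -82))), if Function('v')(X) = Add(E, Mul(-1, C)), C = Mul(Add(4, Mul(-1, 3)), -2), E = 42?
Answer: -24090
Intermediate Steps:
C = -2 (C = Mul(Add(4, -3), -2) = Mul(1, -2) = -2)
Function('v')(X) = 44 (Function('v')(X) = Add(42, Mul(-1, -2)) = Add(42, 2) = 44)
Add(-24134, Function('v')(Add(3, -82))) = Add(-24134, 44) = -24090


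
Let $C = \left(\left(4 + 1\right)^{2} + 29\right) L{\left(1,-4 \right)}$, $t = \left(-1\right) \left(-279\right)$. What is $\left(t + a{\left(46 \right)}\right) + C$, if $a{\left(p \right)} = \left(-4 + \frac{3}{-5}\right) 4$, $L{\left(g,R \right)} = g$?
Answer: $\frac{1573}{5} \approx 314.6$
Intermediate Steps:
$a{\left(p \right)} = - \frac{92}{5}$ ($a{\left(p \right)} = \left(-4 + 3 \left(- \frac{1}{5}\right)\right) 4 = \left(-4 - \frac{3}{5}\right) 4 = \left(- \frac{23}{5}\right) 4 = - \frac{92}{5}$)
$t = 279$
$C = 54$ ($C = \left(\left(4 + 1\right)^{2} + 29\right) 1 = \left(5^{2} + 29\right) 1 = \left(25 + 29\right) 1 = 54 \cdot 1 = 54$)
$\left(t + a{\left(46 \right)}\right) + C = \left(279 - \frac{92}{5}\right) + 54 = \frac{1303}{5} + 54 = \frac{1573}{5}$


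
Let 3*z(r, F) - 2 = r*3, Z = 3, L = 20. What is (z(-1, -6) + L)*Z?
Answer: 59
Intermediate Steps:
z(r, F) = ⅔ + r (z(r, F) = ⅔ + (r*3)/3 = ⅔ + (3*r)/3 = ⅔ + r)
(z(-1, -6) + L)*Z = ((⅔ - 1) + 20)*3 = (-⅓ + 20)*3 = (59/3)*3 = 59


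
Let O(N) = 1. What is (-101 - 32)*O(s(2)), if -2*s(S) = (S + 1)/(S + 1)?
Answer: -133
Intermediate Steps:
s(S) = -½ (s(S) = -(S + 1)/(2*(S + 1)) = -(1 + S)/(2*(1 + S)) = -½*1 = -½)
(-101 - 32)*O(s(2)) = (-101 - 32)*1 = -133*1 = -133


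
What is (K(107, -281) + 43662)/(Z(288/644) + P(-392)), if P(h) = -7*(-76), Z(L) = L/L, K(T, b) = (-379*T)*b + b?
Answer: 11438774/533 ≈ 21461.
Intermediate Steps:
K(T, b) = b - 379*T*b (K(T, b) = -379*T*b + b = b - 379*T*b)
Z(L) = 1
P(h) = 532
(K(107, -281) + 43662)/(Z(288/644) + P(-392)) = (-281*(1 - 379*107) + 43662)/(1 + 532) = (-281*(1 - 40553) + 43662)/533 = (-281*(-40552) + 43662)*(1/533) = (11395112 + 43662)*(1/533) = 11438774*(1/533) = 11438774/533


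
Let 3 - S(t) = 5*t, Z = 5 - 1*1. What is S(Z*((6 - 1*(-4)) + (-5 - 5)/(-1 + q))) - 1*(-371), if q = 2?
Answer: 374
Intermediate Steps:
Z = 4 (Z = 5 - 1 = 4)
S(t) = 3 - 5*t
S(Z*((6 - 1*(-4)) + (-5 - 5)/(-1 + q))) - 1*(-371) = (3 - 20*((6 - 1*(-4)) + (-5 - 5)/(-1 + 2))) - 1*(-371) = (3 - 20*((6 + 4) - 10/1)) + 371 = (3 - 20*(10 - 10*1)) + 371 = (3 - 20*(10 - 10)) + 371 = (3 - 20*0) + 371 = (3 - 5*0) + 371 = (3 + 0) + 371 = 3 + 371 = 374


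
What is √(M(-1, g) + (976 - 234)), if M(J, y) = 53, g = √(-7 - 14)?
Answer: √795 ≈ 28.196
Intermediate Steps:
g = I*√21 (g = √(-21) = I*√21 ≈ 4.5826*I)
√(M(-1, g) + (976 - 234)) = √(53 + (976 - 234)) = √(53 + 742) = √795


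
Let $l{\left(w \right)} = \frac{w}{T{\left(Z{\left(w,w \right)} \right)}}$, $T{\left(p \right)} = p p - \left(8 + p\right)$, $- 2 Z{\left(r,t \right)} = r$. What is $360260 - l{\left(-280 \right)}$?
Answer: $\frac{1751944450}{4863} \approx 3.6026 \cdot 10^{5}$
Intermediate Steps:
$Z{\left(r,t \right)} = - \frac{r}{2}$
$T{\left(p \right)} = -8 + p^{2} - p$ ($T{\left(p \right)} = p^{2} - \left(8 + p\right) = -8 + p^{2} - p$)
$l{\left(w \right)} = \frac{w}{-8 + \frac{w}{2} + \frac{w^{2}}{4}}$ ($l{\left(w \right)} = \frac{w}{-8 + \left(- \frac{w}{2}\right)^{2} - - \frac{w}{2}} = \frac{w}{-8 + \frac{w^{2}}{4} + \frac{w}{2}} = \frac{w}{-8 + \frac{w}{2} + \frac{w^{2}}{4}}$)
$360260 - l{\left(-280 \right)} = 360260 - 4 \left(-280\right) \frac{1}{-32 + \left(-280\right)^{2} + 2 \left(-280\right)} = 360260 - 4 \left(-280\right) \frac{1}{-32 + 78400 - 560} = 360260 - 4 \left(-280\right) \frac{1}{77808} = 360260 - - \frac{70}{4863} = 360260 + \frac{70}{4863} = \frac{1751944450}{4863}$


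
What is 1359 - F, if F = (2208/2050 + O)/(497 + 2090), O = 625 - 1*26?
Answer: 3603011246/2651675 ≈ 1358.8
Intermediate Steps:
O = 599 (O = 625 - 26 = 599)
F = 615079/2651675 (F = (2208/2050 + 599)/(497 + 2090) = (2208*(1/2050) + 599)/2587 = (1104/1025 + 599)*(1/2587) = (615079/1025)*(1/2587) = 615079/2651675 ≈ 0.23196)
1359 - F = 1359 - 1*615079/2651675 = 1359 - 615079/2651675 = 3603011246/2651675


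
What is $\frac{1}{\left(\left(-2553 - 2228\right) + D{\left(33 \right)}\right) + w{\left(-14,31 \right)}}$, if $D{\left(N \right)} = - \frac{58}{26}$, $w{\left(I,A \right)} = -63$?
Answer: $- \frac{13}{63001} \approx -0.00020635$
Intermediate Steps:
$D{\left(N \right)} = - \frac{29}{13}$ ($D{\left(N \right)} = \left(-58\right) \frac{1}{26} = - \frac{29}{13}$)
$\frac{1}{\left(\left(-2553 - 2228\right) + D{\left(33 \right)}\right) + w{\left(-14,31 \right)}} = \frac{1}{\left(\left(-2553 - 2228\right) - \frac{29}{13}\right) - 63} = \frac{1}{\left(-4781 - \frac{29}{13}\right) - 63} = \frac{1}{- \frac{62182}{13} - 63} = \frac{1}{- \frac{63001}{13}} = - \frac{13}{63001}$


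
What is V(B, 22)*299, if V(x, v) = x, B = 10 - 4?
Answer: 1794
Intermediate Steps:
B = 6
V(B, 22)*299 = 6*299 = 1794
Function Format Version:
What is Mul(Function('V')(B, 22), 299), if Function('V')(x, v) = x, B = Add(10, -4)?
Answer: 1794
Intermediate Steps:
B = 6
Mul(Function('V')(B, 22), 299) = Mul(6, 299) = 1794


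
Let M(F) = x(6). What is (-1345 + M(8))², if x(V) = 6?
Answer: 1792921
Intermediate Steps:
M(F) = 6
(-1345 + M(8))² = (-1345 + 6)² = (-1339)² = 1792921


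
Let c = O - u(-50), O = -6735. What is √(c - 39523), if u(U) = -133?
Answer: 15*I*√205 ≈ 214.77*I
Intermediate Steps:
c = -6602 (c = -6735 - 1*(-133) = -6735 + 133 = -6602)
√(c - 39523) = √(-6602 - 39523) = √(-46125) = 15*I*√205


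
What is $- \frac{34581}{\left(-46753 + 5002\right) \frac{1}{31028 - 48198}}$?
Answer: $- \frac{197918590}{13917} \approx -14221.0$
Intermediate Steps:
$- \frac{34581}{\left(-46753 + 5002\right) \frac{1}{31028 - 48198}} = - \frac{34581}{\left(-41751\right) \frac{1}{-17170}} = - \frac{34581}{\left(-41751\right) \left(- \frac{1}{17170}\right)} = - \frac{34581}{\frac{41751}{17170}} = \left(-34581\right) \frac{17170}{41751} = - \frac{197918590}{13917}$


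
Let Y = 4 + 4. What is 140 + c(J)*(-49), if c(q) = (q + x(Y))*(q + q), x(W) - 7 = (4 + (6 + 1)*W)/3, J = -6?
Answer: 12488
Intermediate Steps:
Y = 8
x(W) = 25/3 + 7*W/3 (x(W) = 7 + (4 + (6 + 1)*W)/3 = 7 + (4 + 7*W)*(⅓) = 7 + (4/3 + 7*W/3) = 25/3 + 7*W/3)
c(q) = 2*q*(27 + q) (c(q) = (q + (25/3 + (7/3)*8))*(q + q) = (q + (25/3 + 56/3))*(2*q) = (q + 27)*(2*q) = (27 + q)*(2*q) = 2*q*(27 + q))
140 + c(J)*(-49) = 140 + (2*(-6)*(27 - 6))*(-49) = 140 + (2*(-6)*21)*(-49) = 140 - 252*(-49) = 140 + 12348 = 12488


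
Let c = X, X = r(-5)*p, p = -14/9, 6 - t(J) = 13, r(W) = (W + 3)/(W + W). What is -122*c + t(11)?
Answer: 1393/45 ≈ 30.956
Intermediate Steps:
r(W) = (3 + W)/(2*W) (r(W) = (3 + W)/((2*W)) = (3 + W)*(1/(2*W)) = (3 + W)/(2*W))
t(J) = -7 (t(J) = 6 - 1*13 = 6 - 13 = -7)
p = -14/9 (p = -14*1/9 = -14/9 ≈ -1.5556)
X = -14/45 (X = ((1/2)*(3 - 5)/(-5))*(-14/9) = ((1/2)*(-1/5)*(-2))*(-14/9) = (1/5)*(-14/9) = -14/45 ≈ -0.31111)
c = -14/45 ≈ -0.31111
-122*c + t(11) = -122*(-14/45) - 7 = 1708/45 - 7 = 1393/45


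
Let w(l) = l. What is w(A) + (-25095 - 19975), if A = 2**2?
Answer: -45066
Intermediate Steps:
A = 4
w(A) + (-25095 - 19975) = 4 + (-25095 - 19975) = 4 - 45070 = -45066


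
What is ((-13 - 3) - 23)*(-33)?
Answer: 1287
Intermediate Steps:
((-13 - 3) - 23)*(-33) = (-16 - 23)*(-33) = -39*(-33) = 1287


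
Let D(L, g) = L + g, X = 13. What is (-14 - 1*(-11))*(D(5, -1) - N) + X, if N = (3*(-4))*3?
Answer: -107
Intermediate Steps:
N = -36 (N = -12*3 = -36)
(-14 - 1*(-11))*(D(5, -1) - N) + X = (-14 - 1*(-11))*((5 - 1) - 1*(-36)) + 13 = (-14 + 11)*(4 + 36) + 13 = -3*40 + 13 = -120 + 13 = -107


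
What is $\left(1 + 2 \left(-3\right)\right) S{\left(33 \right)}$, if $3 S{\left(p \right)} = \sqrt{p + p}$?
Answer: $- \frac{5 \sqrt{66}}{3} \approx -13.54$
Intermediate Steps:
$S{\left(p \right)} = \frac{\sqrt{2} \sqrt{p}}{3}$ ($S{\left(p \right)} = \frac{\sqrt{p + p}}{3} = \frac{\sqrt{2 p}}{3} = \frac{\sqrt{2} \sqrt{p}}{3}$)
$\left(1 + 2 \left(-3\right)\right) S{\left(33 \right)} = \left(1 + 2 \left(-3\right)\right) \frac{\sqrt{2} \sqrt{33}}{3} = \left(1 - 6\right) \frac{\sqrt{66}}{3} = - 5 \frac{\sqrt{66}}{3} = - \frac{5 \sqrt{66}}{3}$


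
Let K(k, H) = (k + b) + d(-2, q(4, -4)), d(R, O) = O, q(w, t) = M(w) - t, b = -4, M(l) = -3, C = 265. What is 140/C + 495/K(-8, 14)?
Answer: -2357/53 ≈ -44.472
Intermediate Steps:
q(w, t) = -3 - t
K(k, H) = -3 + k (K(k, H) = (k - 4) + (-3 - 1*(-4)) = (-4 + k) + (-3 + 4) = (-4 + k) + 1 = -3 + k)
140/C + 495/K(-8, 14) = 140/265 + 495/(-3 - 8) = 140*(1/265) + 495/(-11) = 28/53 + 495*(-1/11) = 28/53 - 45 = -2357/53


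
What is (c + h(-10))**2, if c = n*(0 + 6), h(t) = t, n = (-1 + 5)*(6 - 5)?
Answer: 196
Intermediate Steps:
n = 4 (n = 4*1 = 4)
c = 24 (c = 4*(0 + 6) = 4*6 = 24)
(c + h(-10))**2 = (24 - 10)**2 = 14**2 = 196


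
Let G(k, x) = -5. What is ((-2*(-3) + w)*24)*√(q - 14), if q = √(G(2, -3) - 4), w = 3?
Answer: 216*√(-14 + 3*I) ≈ 86.105 + 812.77*I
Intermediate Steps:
q = 3*I (q = √(-5 - 4) = √(-9) = 3*I ≈ 3.0*I)
((-2*(-3) + w)*24)*√(q - 14) = ((-2*(-3) + 3)*24)*√(3*I - 14) = ((6 + 3)*24)*√(-14 + 3*I) = (9*24)*√(-14 + 3*I) = 216*√(-14 + 3*I)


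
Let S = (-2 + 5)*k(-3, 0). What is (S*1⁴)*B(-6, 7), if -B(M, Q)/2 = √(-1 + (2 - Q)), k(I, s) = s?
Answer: 0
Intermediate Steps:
S = 0 (S = (-2 + 5)*0 = 3*0 = 0)
B(M, Q) = -2*√(1 - Q) (B(M, Q) = -2*√(-1 + (2 - Q)) = -2*√(1 - Q))
(S*1⁴)*B(-6, 7) = (0*1⁴)*(-2*√(1 - 1*7)) = (0*1)*(-2*√(1 - 7)) = 0*(-2*I*√6) = 0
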